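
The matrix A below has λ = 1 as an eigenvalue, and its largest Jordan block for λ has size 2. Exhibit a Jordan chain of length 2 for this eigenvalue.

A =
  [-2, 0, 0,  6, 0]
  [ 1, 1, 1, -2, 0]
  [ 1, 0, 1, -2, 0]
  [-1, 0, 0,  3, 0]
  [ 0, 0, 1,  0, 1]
A Jordan chain for λ = 1 of length 2:
v_1 = (0, 1, 0, 0, 1)ᵀ
v_2 = (0, 0, 1, 0, 0)ᵀ

Let N = A − (1)·I. We want v_2 with N^2 v_2 = 0 but N^1 v_2 ≠ 0; then v_{j-1} := N · v_j for j = 2, …, 2.

Pick v_2 = (0, 0, 1, 0, 0)ᵀ.
Then v_1 = N · v_2 = (0, 1, 0, 0, 1)ᵀ.

Sanity check: (A − (1)·I) v_1 = (0, 0, 0, 0, 0)ᵀ = 0. ✓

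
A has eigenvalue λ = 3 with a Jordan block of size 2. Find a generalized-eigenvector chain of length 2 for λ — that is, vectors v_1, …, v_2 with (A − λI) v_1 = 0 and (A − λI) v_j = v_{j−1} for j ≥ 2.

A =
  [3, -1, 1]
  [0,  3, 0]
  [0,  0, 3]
A Jordan chain for λ = 3 of length 2:
v_1 = (-1, 0, 0)ᵀ
v_2 = (0, 1, 0)ᵀ

Let N = A − (3)·I. We want v_2 with N^2 v_2 = 0 but N^1 v_2 ≠ 0; then v_{j-1} := N · v_j for j = 2, …, 2.

Pick v_2 = (0, 1, 0)ᵀ.
Then v_1 = N · v_2 = (-1, 0, 0)ᵀ.

Sanity check: (A − (3)·I) v_1 = (0, 0, 0)ᵀ = 0. ✓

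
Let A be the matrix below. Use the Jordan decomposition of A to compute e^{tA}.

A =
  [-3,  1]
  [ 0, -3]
e^{tA} =
  [exp(-3*t), t*exp(-3*t)]
  [0, exp(-3*t)]

Strategy: write A = P · J · P⁻¹ where J is a Jordan canonical form, so e^{tA} = P · e^{tJ} · P⁻¹, and e^{tJ} can be computed block-by-block.

A has Jordan form
J =
  [-3,  1]
  [ 0, -3]
(up to reordering of blocks).

Per-block formulas:
  For a 2×2 Jordan block J_2(-3): exp(t · J_2(-3)) = e^(-3t)·(I + t·N), where N is the 2×2 nilpotent shift.

After assembling e^{tJ} and conjugating by P, we get:

e^{tA} =
  [exp(-3*t), t*exp(-3*t)]
  [0, exp(-3*t)]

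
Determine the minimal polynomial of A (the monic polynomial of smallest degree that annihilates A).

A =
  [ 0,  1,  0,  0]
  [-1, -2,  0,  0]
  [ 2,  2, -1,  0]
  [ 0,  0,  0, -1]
x^2 + 2*x + 1

The characteristic polynomial is χ_A(x) = (x + 1)^4, so the eigenvalues are known. The minimal polynomial is
  m_A(x) = Π_λ (x − λ)^{k_λ}
where k_λ is the size of the *largest* Jordan block for λ (equivalently, the smallest k with (A − λI)^k v = 0 for every generalised eigenvector v of λ).

  λ = -1: largest Jordan block has size 2, contributing (x + 1)^2

So m_A(x) = (x + 1)^2 = x^2 + 2*x + 1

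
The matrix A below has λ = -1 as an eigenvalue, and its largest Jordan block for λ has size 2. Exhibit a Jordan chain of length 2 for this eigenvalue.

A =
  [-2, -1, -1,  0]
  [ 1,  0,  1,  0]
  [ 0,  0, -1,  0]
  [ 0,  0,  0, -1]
A Jordan chain for λ = -1 of length 2:
v_1 = (-1, 1, 0, 0)ᵀ
v_2 = (1, 0, 0, 0)ᵀ

Let N = A − (-1)·I. We want v_2 with N^2 v_2 = 0 but N^1 v_2 ≠ 0; then v_{j-1} := N · v_j for j = 2, …, 2.

Pick v_2 = (1, 0, 0, 0)ᵀ.
Then v_1 = N · v_2 = (-1, 1, 0, 0)ᵀ.

Sanity check: (A − (-1)·I) v_1 = (0, 0, 0, 0)ᵀ = 0. ✓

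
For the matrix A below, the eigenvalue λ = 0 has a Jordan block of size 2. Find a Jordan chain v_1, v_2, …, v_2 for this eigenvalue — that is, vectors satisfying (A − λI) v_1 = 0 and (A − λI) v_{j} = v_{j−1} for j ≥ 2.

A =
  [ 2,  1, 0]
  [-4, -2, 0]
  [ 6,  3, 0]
A Jordan chain for λ = 0 of length 2:
v_1 = (2, -4, 6)ᵀ
v_2 = (1, 0, 0)ᵀ

Let N = A − (0)·I. We want v_2 with N^2 v_2 = 0 but N^1 v_2 ≠ 0; then v_{j-1} := N · v_j for j = 2, …, 2.

Pick v_2 = (1, 0, 0)ᵀ.
Then v_1 = N · v_2 = (2, -4, 6)ᵀ.

Sanity check: (A − (0)·I) v_1 = (0, 0, 0)ᵀ = 0. ✓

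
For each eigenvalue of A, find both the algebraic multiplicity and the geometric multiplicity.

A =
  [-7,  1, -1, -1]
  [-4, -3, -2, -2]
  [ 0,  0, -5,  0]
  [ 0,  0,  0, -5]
λ = -5: alg = 4, geom = 3

Step 1 — factor the characteristic polynomial to read off the algebraic multiplicities:
  χ_A(x) = (x + 5)^4

Step 2 — compute geometric multiplicities via the rank-nullity identity g(λ) = n − rank(A − λI):
  rank(A − (-5)·I) = 1, so dim ker(A − (-5)·I) = n − 1 = 3

Summary:
  λ = -5: algebraic multiplicity = 4, geometric multiplicity = 3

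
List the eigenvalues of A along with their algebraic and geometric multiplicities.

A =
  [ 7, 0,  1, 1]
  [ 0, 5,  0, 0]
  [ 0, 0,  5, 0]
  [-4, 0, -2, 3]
λ = 5: alg = 4, geom = 3

Step 1 — factor the characteristic polynomial to read off the algebraic multiplicities:
  χ_A(x) = (x - 5)^4

Step 2 — compute geometric multiplicities via the rank-nullity identity g(λ) = n − rank(A − λI):
  rank(A − (5)·I) = 1, so dim ker(A − (5)·I) = n − 1 = 3

Summary:
  λ = 5: algebraic multiplicity = 4, geometric multiplicity = 3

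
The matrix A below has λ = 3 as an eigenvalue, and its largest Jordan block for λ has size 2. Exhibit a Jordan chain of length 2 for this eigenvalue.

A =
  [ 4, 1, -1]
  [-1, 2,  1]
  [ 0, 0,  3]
A Jordan chain for λ = 3 of length 2:
v_1 = (1, -1, 0)ᵀ
v_2 = (1, 0, 0)ᵀ

Let N = A − (3)·I. We want v_2 with N^2 v_2 = 0 but N^1 v_2 ≠ 0; then v_{j-1} := N · v_j for j = 2, …, 2.

Pick v_2 = (1, 0, 0)ᵀ.
Then v_1 = N · v_2 = (1, -1, 0)ᵀ.

Sanity check: (A − (3)·I) v_1 = (0, 0, 0)ᵀ = 0. ✓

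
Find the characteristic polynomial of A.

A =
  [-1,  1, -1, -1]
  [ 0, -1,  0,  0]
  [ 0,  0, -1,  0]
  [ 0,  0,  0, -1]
x^4 + 4*x^3 + 6*x^2 + 4*x + 1

Expanding det(x·I − A) (e.g. by cofactor expansion or by noting that A is similar to its Jordan form J, which has the same characteristic polynomial as A) gives
  χ_A(x) = x^4 + 4*x^3 + 6*x^2 + 4*x + 1
which factors as (x + 1)^4. The eigenvalues (with algebraic multiplicities) are λ = -1 with multiplicity 4.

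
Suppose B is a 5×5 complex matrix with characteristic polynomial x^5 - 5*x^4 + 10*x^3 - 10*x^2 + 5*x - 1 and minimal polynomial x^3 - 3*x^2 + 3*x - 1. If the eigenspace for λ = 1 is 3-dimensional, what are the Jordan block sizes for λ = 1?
Block sizes for λ = 1: [3, 1, 1]

Step 1 — from the characteristic polynomial, algebraic multiplicity of λ = 1 is 5. From dim ker(B − (1)·I) = 3, there are exactly 3 Jordan blocks for λ = 1.
Step 2 — from the minimal polynomial, the factor (x − 1)^3 tells us the largest block for λ = 1 has size 3.
Step 3 — with total size 5, 3 blocks, and largest block 3, the block sizes (in nonincreasing order) are [3, 1, 1].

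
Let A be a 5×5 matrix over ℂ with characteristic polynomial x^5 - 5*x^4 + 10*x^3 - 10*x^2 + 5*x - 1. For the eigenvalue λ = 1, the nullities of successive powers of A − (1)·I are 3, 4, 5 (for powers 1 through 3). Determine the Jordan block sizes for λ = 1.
Block sizes for λ = 1: [3, 1, 1]

From the dimensions of kernels of powers, the number of Jordan blocks of size at least j is d_j − d_{j−1} where d_j = dim ker(N^j) (with d_0 = 0). Computing the differences gives [3, 1, 1].
The number of blocks of size exactly k is (#blocks of size ≥ k) − (#blocks of size ≥ k + 1), so the partition is: 2 block(s) of size 1, 1 block(s) of size 3.
In nonincreasing order the block sizes are [3, 1, 1].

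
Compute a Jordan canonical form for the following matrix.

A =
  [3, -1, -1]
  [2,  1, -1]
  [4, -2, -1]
J_3(1)

The characteristic polynomial is
  det(x·I − A) = x^3 - 3*x^2 + 3*x - 1 = (x - 1)^3

Eigenvalues and multiplicities (the geometric multiplicity of λ is n − rank(A − λI), which equals the number of Jordan blocks for λ):
  λ = 1: algebraic multiplicity = 3, geometric multiplicity = 1

Determining the block sizes for each eigenvalue:
  λ = 1: one block (gm = 1), so the single block has size am = 3 → block sizes [3]

Assembling the blocks gives a Jordan form
J =
  [1, 1, 0]
  [0, 1, 1]
  [0, 0, 1]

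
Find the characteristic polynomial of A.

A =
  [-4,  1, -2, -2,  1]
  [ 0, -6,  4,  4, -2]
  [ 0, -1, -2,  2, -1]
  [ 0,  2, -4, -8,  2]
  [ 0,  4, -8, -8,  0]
x^5 + 20*x^4 + 160*x^3 + 640*x^2 + 1280*x + 1024

Expanding det(x·I − A) (e.g. by cofactor expansion or by noting that A is similar to its Jordan form J, which has the same characteristic polynomial as A) gives
  χ_A(x) = x^5 + 20*x^4 + 160*x^3 + 640*x^2 + 1280*x + 1024
which factors as (x + 4)^5. The eigenvalues (with algebraic multiplicities) are λ = -4 with multiplicity 5.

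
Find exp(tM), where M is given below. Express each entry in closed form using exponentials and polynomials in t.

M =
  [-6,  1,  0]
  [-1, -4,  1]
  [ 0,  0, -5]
e^{tM} =
  [-t*exp(-5*t) + exp(-5*t), t*exp(-5*t), t^2*exp(-5*t)/2]
  [-t*exp(-5*t), t*exp(-5*t) + exp(-5*t), t^2*exp(-5*t)/2 + t*exp(-5*t)]
  [0, 0, exp(-5*t)]

Strategy: write M = P · J · P⁻¹ where J is a Jordan canonical form, so e^{tM} = P · e^{tJ} · P⁻¹, and e^{tJ} can be computed block-by-block.

M has Jordan form
J =
  [-5,  1,  0]
  [ 0, -5,  1]
  [ 0,  0, -5]
(up to reordering of blocks).

Per-block formulas:
  For a 3×3 Jordan block J_3(-5): exp(t · J_3(-5)) = e^(-5t)·(I + t·N + (t^2/2)·N^2), where N is the 3×3 nilpotent shift.

After assembling e^{tJ} and conjugating by P, we get:

e^{tM} =
  [-t*exp(-5*t) + exp(-5*t), t*exp(-5*t), t^2*exp(-5*t)/2]
  [-t*exp(-5*t), t*exp(-5*t) + exp(-5*t), t^2*exp(-5*t)/2 + t*exp(-5*t)]
  [0, 0, exp(-5*t)]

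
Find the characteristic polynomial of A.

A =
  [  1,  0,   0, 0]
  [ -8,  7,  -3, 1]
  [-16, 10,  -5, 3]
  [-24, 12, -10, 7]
x^4 - 10*x^3 + 36*x^2 - 54*x + 27

Expanding det(x·I − A) (e.g. by cofactor expansion or by noting that A is similar to its Jordan form J, which has the same characteristic polynomial as A) gives
  χ_A(x) = x^4 - 10*x^3 + 36*x^2 - 54*x + 27
which factors as (x - 3)^3*(x - 1). The eigenvalues (with algebraic multiplicities) are λ = 1 with multiplicity 1, λ = 3 with multiplicity 3.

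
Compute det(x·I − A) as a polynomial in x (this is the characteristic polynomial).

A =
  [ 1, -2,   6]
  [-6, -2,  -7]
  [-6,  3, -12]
x^3 + 13*x^2 + 55*x + 75

Expanding det(x·I − A) (e.g. by cofactor expansion or by noting that A is similar to its Jordan form J, which has the same characteristic polynomial as A) gives
  χ_A(x) = x^3 + 13*x^2 + 55*x + 75
which factors as (x + 3)*(x + 5)^2. The eigenvalues (with algebraic multiplicities) are λ = -5 with multiplicity 2, λ = -3 with multiplicity 1.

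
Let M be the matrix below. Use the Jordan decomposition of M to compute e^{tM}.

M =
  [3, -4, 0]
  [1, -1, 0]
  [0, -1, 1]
e^{tM} =
  [2*t*exp(t) + exp(t), -4*t*exp(t), 0]
  [t*exp(t), -2*t*exp(t) + exp(t), 0]
  [-t^2*exp(t)/2, t^2*exp(t) - t*exp(t), exp(t)]

Strategy: write M = P · J · P⁻¹ where J is a Jordan canonical form, so e^{tM} = P · e^{tJ} · P⁻¹, and e^{tJ} can be computed block-by-block.

M has Jordan form
J =
  [1, 1, 0]
  [0, 1, 1]
  [0, 0, 1]
(up to reordering of blocks).

Per-block formulas:
  For a 3×3 Jordan block J_3(1): exp(t · J_3(1)) = e^(1t)·(I + t·N + (t^2/2)·N^2), where N is the 3×3 nilpotent shift.

After assembling e^{tJ} and conjugating by P, we get:

e^{tM} =
  [2*t*exp(t) + exp(t), -4*t*exp(t), 0]
  [t*exp(t), -2*t*exp(t) + exp(t), 0]
  [-t^2*exp(t)/2, t^2*exp(t) - t*exp(t), exp(t)]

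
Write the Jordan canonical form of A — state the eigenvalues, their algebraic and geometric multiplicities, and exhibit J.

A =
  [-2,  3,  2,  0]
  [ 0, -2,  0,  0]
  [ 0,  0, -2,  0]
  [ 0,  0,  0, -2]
J_2(-2) ⊕ J_1(-2) ⊕ J_1(-2)

The characteristic polynomial is
  det(x·I − A) = x^4 + 8*x^3 + 24*x^2 + 32*x + 16 = (x + 2)^4

Eigenvalues and multiplicities (the geometric multiplicity of λ is n − rank(A − λI), which equals the number of Jordan blocks for λ):
  λ = -2: algebraic multiplicity = 4, geometric multiplicity = 3

Determining the block sizes for each eigenvalue:
  λ = -2: 3 blocks summing to 4 forces exactly one block of size 2 and the rest size 1 → block sizes [2, 1, 1]

Assembling the blocks gives a Jordan form
J =
  [-2,  1,  0,  0]
  [ 0, -2,  0,  0]
  [ 0,  0, -2,  0]
  [ 0,  0,  0, -2]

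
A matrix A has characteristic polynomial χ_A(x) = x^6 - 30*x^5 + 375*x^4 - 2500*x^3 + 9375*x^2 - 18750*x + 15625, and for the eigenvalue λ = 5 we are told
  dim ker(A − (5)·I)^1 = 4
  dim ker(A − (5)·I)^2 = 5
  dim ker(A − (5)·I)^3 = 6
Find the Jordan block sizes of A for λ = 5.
Block sizes for λ = 5: [3, 1, 1, 1]

From the dimensions of kernels of powers, the number of Jordan blocks of size at least j is d_j − d_{j−1} where d_j = dim ker(N^j) (with d_0 = 0). Computing the differences gives [4, 1, 1].
The number of blocks of size exactly k is (#blocks of size ≥ k) − (#blocks of size ≥ k + 1), so the partition is: 3 block(s) of size 1, 1 block(s) of size 3.
In nonincreasing order the block sizes are [3, 1, 1, 1].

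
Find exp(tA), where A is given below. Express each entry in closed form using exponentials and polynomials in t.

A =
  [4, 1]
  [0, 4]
e^{tA} =
  [exp(4*t), t*exp(4*t)]
  [0, exp(4*t)]

Strategy: write A = P · J · P⁻¹ where J is a Jordan canonical form, so e^{tA} = P · e^{tJ} · P⁻¹, and e^{tJ} can be computed block-by-block.

A has Jordan form
J =
  [4, 1]
  [0, 4]
(up to reordering of blocks).

Per-block formulas:
  For a 2×2 Jordan block J_2(4): exp(t · J_2(4)) = e^(4t)·(I + t·N), where N is the 2×2 nilpotent shift.

After assembling e^{tJ} and conjugating by P, we get:

e^{tA} =
  [exp(4*t), t*exp(4*t)]
  [0, exp(4*t)]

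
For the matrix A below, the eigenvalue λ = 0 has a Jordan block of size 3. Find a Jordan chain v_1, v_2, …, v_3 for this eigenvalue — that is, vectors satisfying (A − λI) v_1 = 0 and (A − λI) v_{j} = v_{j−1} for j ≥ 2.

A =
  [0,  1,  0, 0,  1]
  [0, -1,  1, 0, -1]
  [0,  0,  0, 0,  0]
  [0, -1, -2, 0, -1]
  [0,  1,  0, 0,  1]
A Jordan chain for λ = 0 of length 3:
v_1 = (1, -1, 0, -1, 1)ᵀ
v_2 = (0, 1, 0, -2, 0)ᵀ
v_3 = (0, 0, 1, 0, 0)ᵀ

Let N = A − (0)·I. We want v_3 with N^3 v_3 = 0 but N^2 v_3 ≠ 0; then v_{j-1} := N · v_j for j = 3, …, 2.

Pick v_3 = (0, 0, 1, 0, 0)ᵀ.
Then v_2 = N · v_3 = (0, 1, 0, -2, 0)ᵀ.
Then v_1 = N · v_2 = (1, -1, 0, -1, 1)ᵀ.

Sanity check: (A − (0)·I) v_1 = (0, 0, 0, 0, 0)ᵀ = 0. ✓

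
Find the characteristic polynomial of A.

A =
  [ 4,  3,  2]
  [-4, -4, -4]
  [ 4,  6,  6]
x^3 - 6*x^2 + 12*x - 8

Expanding det(x·I − A) (e.g. by cofactor expansion or by noting that A is similar to its Jordan form J, which has the same characteristic polynomial as A) gives
  χ_A(x) = x^3 - 6*x^2 + 12*x - 8
which factors as (x - 2)^3. The eigenvalues (with algebraic multiplicities) are λ = 2 with multiplicity 3.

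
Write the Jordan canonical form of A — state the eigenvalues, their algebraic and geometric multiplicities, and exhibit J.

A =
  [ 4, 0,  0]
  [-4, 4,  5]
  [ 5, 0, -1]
J_1(-1) ⊕ J_2(4)

The characteristic polynomial is
  det(x·I − A) = x^3 - 7*x^2 + 8*x + 16 = (x - 4)^2*(x + 1)

Eigenvalues and multiplicities (the geometric multiplicity of λ is n − rank(A − λI), which equals the number of Jordan blocks for λ):
  λ = -1: algebraic multiplicity = 1, geometric multiplicity = 1
  λ = 4: algebraic multiplicity = 2, geometric multiplicity = 1

Determining the block sizes for each eigenvalue:
  λ = -1: one block (gm = 1), so the single block has size am = 1 → block sizes [1]
  λ = 4: one block (gm = 1), so the single block has size am = 2 → block sizes [2]

Assembling the blocks gives a Jordan form
J =
  [-1, 0, 0]
  [ 0, 4, 1]
  [ 0, 0, 4]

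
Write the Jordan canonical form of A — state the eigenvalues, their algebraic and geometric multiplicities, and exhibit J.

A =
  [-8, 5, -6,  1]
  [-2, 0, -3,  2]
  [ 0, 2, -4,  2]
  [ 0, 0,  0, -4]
J_3(-4) ⊕ J_1(-4)

The characteristic polynomial is
  det(x·I − A) = x^4 + 16*x^3 + 96*x^2 + 256*x + 256 = (x + 4)^4

Eigenvalues and multiplicities (the geometric multiplicity of λ is n − rank(A − λI), which equals the number of Jordan blocks for λ):
  λ = -4: algebraic multiplicity = 4, geometric multiplicity = 2

Determining the block sizes for each eigenvalue:
  λ = -4: with am = 4 and gm = 2, the partition is not yet determined (e.g. several partitions of 4 into 2 parts exist). Let N = A − (-4)·I. Computing rank(N^1) = 2, rank(N^2) = 1, rank(N^3) = 0; the number of blocks of size ≥ j is rank(N^{j−1}) − rank(N^j), giving [2, 1, 1]. So we have 1 block(s) of size 3, 1 block(s) of size 1 → block sizes [3, 1]

Assembling the blocks gives a Jordan form
J =
  [-4,  1,  0,  0]
  [ 0, -4,  1,  0]
  [ 0,  0, -4,  0]
  [ 0,  0,  0, -4]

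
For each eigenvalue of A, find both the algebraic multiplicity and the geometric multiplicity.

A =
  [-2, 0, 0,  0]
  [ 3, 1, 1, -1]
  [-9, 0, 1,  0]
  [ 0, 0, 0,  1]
λ = -2: alg = 1, geom = 1; λ = 1: alg = 3, geom = 2

Step 1 — factor the characteristic polynomial to read off the algebraic multiplicities:
  χ_A(x) = (x - 1)^3*(x + 2)

Step 2 — compute geometric multiplicities via the rank-nullity identity g(λ) = n − rank(A − λI):
  rank(A − (-2)·I) = 3, so dim ker(A − (-2)·I) = n − 3 = 1
  rank(A − (1)·I) = 2, so dim ker(A − (1)·I) = n − 2 = 2

Summary:
  λ = -2: algebraic multiplicity = 1, geometric multiplicity = 1
  λ = 1: algebraic multiplicity = 3, geometric multiplicity = 2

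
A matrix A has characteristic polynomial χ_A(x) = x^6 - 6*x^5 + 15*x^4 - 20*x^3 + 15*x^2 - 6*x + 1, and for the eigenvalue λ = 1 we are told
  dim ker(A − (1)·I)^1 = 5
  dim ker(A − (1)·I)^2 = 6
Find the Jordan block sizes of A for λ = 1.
Block sizes for λ = 1: [2, 1, 1, 1, 1]

From the dimensions of kernels of powers, the number of Jordan blocks of size at least j is d_j − d_{j−1} where d_j = dim ker(N^j) (with d_0 = 0). Computing the differences gives [5, 1].
The number of blocks of size exactly k is (#blocks of size ≥ k) − (#blocks of size ≥ k + 1), so the partition is: 4 block(s) of size 1, 1 block(s) of size 2.
In nonincreasing order the block sizes are [2, 1, 1, 1, 1].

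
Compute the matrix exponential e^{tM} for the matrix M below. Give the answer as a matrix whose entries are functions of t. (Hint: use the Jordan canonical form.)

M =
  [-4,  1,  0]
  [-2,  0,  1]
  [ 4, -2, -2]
e^{tM} =
  [t^2*exp(-2*t) - 2*t*exp(-2*t) + exp(-2*t), t*exp(-2*t), t^2*exp(-2*t)/2]
  [2*t^2*exp(-2*t) - 2*t*exp(-2*t), 2*t*exp(-2*t) + exp(-2*t), t^2*exp(-2*t) + t*exp(-2*t)]
  [-2*t^2*exp(-2*t) + 4*t*exp(-2*t), -2*t*exp(-2*t), -t^2*exp(-2*t) + exp(-2*t)]

Strategy: write M = P · J · P⁻¹ where J is a Jordan canonical form, so e^{tM} = P · e^{tJ} · P⁻¹, and e^{tJ} can be computed block-by-block.

M has Jordan form
J =
  [-2,  1,  0]
  [ 0, -2,  1]
  [ 0,  0, -2]
(up to reordering of blocks).

Per-block formulas:
  For a 3×3 Jordan block J_3(-2): exp(t · J_3(-2)) = e^(-2t)·(I + t·N + (t^2/2)·N^2), where N is the 3×3 nilpotent shift.

After assembling e^{tJ} and conjugating by P, we get:

e^{tM} =
  [t^2*exp(-2*t) - 2*t*exp(-2*t) + exp(-2*t), t*exp(-2*t), t^2*exp(-2*t)/2]
  [2*t^2*exp(-2*t) - 2*t*exp(-2*t), 2*t*exp(-2*t) + exp(-2*t), t^2*exp(-2*t) + t*exp(-2*t)]
  [-2*t^2*exp(-2*t) + 4*t*exp(-2*t), -2*t*exp(-2*t), -t^2*exp(-2*t) + exp(-2*t)]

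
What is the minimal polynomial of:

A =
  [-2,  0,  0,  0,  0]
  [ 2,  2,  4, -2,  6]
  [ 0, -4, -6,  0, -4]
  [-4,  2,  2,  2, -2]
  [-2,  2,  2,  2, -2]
x^2 + 2*x

The characteristic polynomial is χ_A(x) = x^2*(x + 2)^3, so the eigenvalues are known. The minimal polynomial is
  m_A(x) = Π_λ (x − λ)^{k_λ}
where k_λ is the size of the *largest* Jordan block for λ (equivalently, the smallest k with (A − λI)^k v = 0 for every generalised eigenvector v of λ).

  λ = -2: largest Jordan block has size 1, contributing (x + 2)
  λ = 0: largest Jordan block has size 1, contributing (x − 0)

So m_A(x) = x*(x + 2) = x^2 + 2*x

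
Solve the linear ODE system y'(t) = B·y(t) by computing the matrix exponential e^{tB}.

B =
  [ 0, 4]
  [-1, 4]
e^{tB} =
  [-2*t*exp(2*t) + exp(2*t), 4*t*exp(2*t)]
  [-t*exp(2*t), 2*t*exp(2*t) + exp(2*t)]

Strategy: write B = P · J · P⁻¹ where J is a Jordan canonical form, so e^{tB} = P · e^{tJ} · P⁻¹, and e^{tJ} can be computed block-by-block.

B has Jordan form
J =
  [2, 1]
  [0, 2]
(up to reordering of blocks).

Per-block formulas:
  For a 2×2 Jordan block J_2(2): exp(t · J_2(2)) = e^(2t)·(I + t·N), where N is the 2×2 nilpotent shift.

After assembling e^{tJ} and conjugating by P, we get:

e^{tB} =
  [-2*t*exp(2*t) + exp(2*t), 4*t*exp(2*t)]
  [-t*exp(2*t), 2*t*exp(2*t) + exp(2*t)]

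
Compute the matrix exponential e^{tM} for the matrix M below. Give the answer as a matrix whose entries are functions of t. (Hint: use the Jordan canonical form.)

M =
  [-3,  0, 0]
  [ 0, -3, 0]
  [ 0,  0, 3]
e^{tM} =
  [exp(-3*t), 0, 0]
  [0, exp(-3*t), 0]
  [0, 0, exp(3*t)]

Strategy: write M = P · J · P⁻¹ where J is a Jordan canonical form, so e^{tM} = P · e^{tJ} · P⁻¹, and e^{tJ} can be computed block-by-block.

M has Jordan form
J =
  [-3,  0, 0]
  [ 0, -3, 0]
  [ 0,  0, 3]
(up to reordering of blocks).

Per-block formulas:
  For a 1×1 block at λ = 3: exp(t · [3]) = [e^(3t)].
  For a 1×1 block at λ = -3: exp(t · [-3]) = [e^(-3t)].

After assembling e^{tJ} and conjugating by P, we get:

e^{tM} =
  [exp(-3*t), 0, 0]
  [0, exp(-3*t), 0]
  [0, 0, exp(3*t)]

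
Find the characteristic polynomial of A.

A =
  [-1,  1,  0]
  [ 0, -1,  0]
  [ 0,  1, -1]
x^3 + 3*x^2 + 3*x + 1

Expanding det(x·I − A) (e.g. by cofactor expansion or by noting that A is similar to its Jordan form J, which has the same characteristic polynomial as A) gives
  χ_A(x) = x^3 + 3*x^2 + 3*x + 1
which factors as (x + 1)^3. The eigenvalues (with algebraic multiplicities) are λ = -1 with multiplicity 3.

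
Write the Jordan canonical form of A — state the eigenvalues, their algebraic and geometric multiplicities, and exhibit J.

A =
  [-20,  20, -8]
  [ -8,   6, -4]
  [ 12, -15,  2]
J_2(-4) ⊕ J_1(-4)

The characteristic polynomial is
  det(x·I − A) = x^3 + 12*x^2 + 48*x + 64 = (x + 4)^3

Eigenvalues and multiplicities (the geometric multiplicity of λ is n − rank(A − λI), which equals the number of Jordan blocks for λ):
  λ = -4: algebraic multiplicity = 3, geometric multiplicity = 2

Determining the block sizes for each eigenvalue:
  λ = -4: 2 blocks summing to 3 forces exactly one block of size 2 and the rest size 1 → block sizes [2, 1]

Assembling the blocks gives a Jordan form
J =
  [-4,  1,  0]
  [ 0, -4,  0]
  [ 0,  0, -4]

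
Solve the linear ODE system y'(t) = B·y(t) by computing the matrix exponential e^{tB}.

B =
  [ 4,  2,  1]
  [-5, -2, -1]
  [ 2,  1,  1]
e^{tB} =
  [t^2*exp(t)/2 + 3*t*exp(t) + exp(t), t^2*exp(t)/2 + 2*t*exp(t), t^2*exp(t)/2 + t*exp(t)]
  [-t^2*exp(t) - 5*t*exp(t), -t^2*exp(t) - 3*t*exp(t) + exp(t), -t^2*exp(t) - t*exp(t)]
  [t^2*exp(t)/2 + 2*t*exp(t), t^2*exp(t)/2 + t*exp(t), t^2*exp(t)/2 + exp(t)]

Strategy: write B = P · J · P⁻¹ where J is a Jordan canonical form, so e^{tB} = P · e^{tJ} · P⁻¹, and e^{tJ} can be computed block-by-block.

B has Jordan form
J =
  [1, 1, 0]
  [0, 1, 1]
  [0, 0, 1]
(up to reordering of blocks).

Per-block formulas:
  For a 3×3 Jordan block J_3(1): exp(t · J_3(1)) = e^(1t)·(I + t·N + (t^2/2)·N^2), where N is the 3×3 nilpotent shift.

After assembling e^{tJ} and conjugating by P, we get:

e^{tB} =
  [t^2*exp(t)/2 + 3*t*exp(t) + exp(t), t^2*exp(t)/2 + 2*t*exp(t), t^2*exp(t)/2 + t*exp(t)]
  [-t^2*exp(t) - 5*t*exp(t), -t^2*exp(t) - 3*t*exp(t) + exp(t), -t^2*exp(t) - t*exp(t)]
  [t^2*exp(t)/2 + 2*t*exp(t), t^2*exp(t)/2 + t*exp(t), t^2*exp(t)/2 + exp(t)]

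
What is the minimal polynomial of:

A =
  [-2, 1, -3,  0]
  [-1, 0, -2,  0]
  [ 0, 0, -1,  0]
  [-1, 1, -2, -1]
x^3 + 3*x^2 + 3*x + 1

The characteristic polynomial is χ_A(x) = (x + 1)^4, so the eigenvalues are known. The minimal polynomial is
  m_A(x) = Π_λ (x − λ)^{k_λ}
where k_λ is the size of the *largest* Jordan block for λ (equivalently, the smallest k with (A − λI)^k v = 0 for every generalised eigenvector v of λ).

  λ = -1: largest Jordan block has size 3, contributing (x + 1)^3

So m_A(x) = (x + 1)^3 = x^3 + 3*x^2 + 3*x + 1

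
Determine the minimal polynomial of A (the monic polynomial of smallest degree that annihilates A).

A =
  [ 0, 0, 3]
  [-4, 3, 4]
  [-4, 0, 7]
x^2 - 7*x + 12

The characteristic polynomial is χ_A(x) = (x - 4)*(x - 3)^2, so the eigenvalues are known. The minimal polynomial is
  m_A(x) = Π_λ (x − λ)^{k_λ}
where k_λ is the size of the *largest* Jordan block for λ (equivalently, the smallest k with (A − λI)^k v = 0 for every generalised eigenvector v of λ).

  λ = 3: largest Jordan block has size 1, contributing (x − 3)
  λ = 4: largest Jordan block has size 1, contributing (x − 4)

So m_A(x) = (x - 4)*(x - 3) = x^2 - 7*x + 12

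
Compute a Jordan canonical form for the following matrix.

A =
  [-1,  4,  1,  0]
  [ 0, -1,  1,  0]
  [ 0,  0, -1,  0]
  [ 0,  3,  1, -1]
J_3(-1) ⊕ J_1(-1)

The characteristic polynomial is
  det(x·I − A) = x^4 + 4*x^3 + 6*x^2 + 4*x + 1 = (x + 1)^4

Eigenvalues and multiplicities (the geometric multiplicity of λ is n − rank(A − λI), which equals the number of Jordan blocks for λ):
  λ = -1: algebraic multiplicity = 4, geometric multiplicity = 2

Determining the block sizes for each eigenvalue:
  λ = -1: with am = 4 and gm = 2, the partition is not yet determined (e.g. several partitions of 4 into 2 parts exist). Let N = A − (-1)·I. Computing rank(N^1) = 2, rank(N^2) = 1, rank(N^3) = 0; the number of blocks of size ≥ j is rank(N^{j−1}) − rank(N^j), giving [2, 1, 1]. So we have 1 block(s) of size 3, 1 block(s) of size 1 → block sizes [3, 1]

Assembling the blocks gives a Jordan form
J =
  [-1,  1,  0,  0]
  [ 0, -1,  1,  0]
  [ 0,  0, -1,  0]
  [ 0,  0,  0, -1]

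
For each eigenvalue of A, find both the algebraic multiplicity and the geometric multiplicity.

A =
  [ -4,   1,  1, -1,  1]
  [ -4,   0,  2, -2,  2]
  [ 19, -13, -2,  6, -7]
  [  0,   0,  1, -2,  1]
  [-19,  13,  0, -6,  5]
λ = -2: alg = 4, geom = 2; λ = 5: alg = 1, geom = 1

Step 1 — factor the characteristic polynomial to read off the algebraic multiplicities:
  χ_A(x) = (x - 5)*(x + 2)^4

Step 2 — compute geometric multiplicities via the rank-nullity identity g(λ) = n − rank(A − λI):
  rank(A − (-2)·I) = 3, so dim ker(A − (-2)·I) = n − 3 = 2
  rank(A − (5)·I) = 4, so dim ker(A − (5)·I) = n − 4 = 1

Summary:
  λ = -2: algebraic multiplicity = 4, geometric multiplicity = 2
  λ = 5: algebraic multiplicity = 1, geometric multiplicity = 1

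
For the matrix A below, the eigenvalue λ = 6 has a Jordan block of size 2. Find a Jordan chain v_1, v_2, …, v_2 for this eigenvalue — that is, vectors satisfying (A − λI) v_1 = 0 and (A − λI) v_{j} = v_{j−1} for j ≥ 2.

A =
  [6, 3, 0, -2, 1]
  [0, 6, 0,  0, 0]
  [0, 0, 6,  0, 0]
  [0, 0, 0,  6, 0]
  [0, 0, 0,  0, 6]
A Jordan chain for λ = 6 of length 2:
v_1 = (3, 0, 0, 0, 0)ᵀ
v_2 = (0, 1, 0, 0, 0)ᵀ

Let N = A − (6)·I. We want v_2 with N^2 v_2 = 0 but N^1 v_2 ≠ 0; then v_{j-1} := N · v_j for j = 2, …, 2.

Pick v_2 = (0, 1, 0, 0, 0)ᵀ.
Then v_1 = N · v_2 = (3, 0, 0, 0, 0)ᵀ.

Sanity check: (A − (6)·I) v_1 = (0, 0, 0, 0, 0)ᵀ = 0. ✓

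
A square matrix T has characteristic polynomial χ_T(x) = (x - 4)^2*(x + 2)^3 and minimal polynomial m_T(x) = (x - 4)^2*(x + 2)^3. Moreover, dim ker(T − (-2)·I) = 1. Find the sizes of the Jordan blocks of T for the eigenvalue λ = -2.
Block sizes for λ = -2: [3]

Step 1 — from the characteristic polynomial, algebraic multiplicity of λ = -2 is 3. From dim ker(T − (-2)·I) = 1, there are exactly 1 Jordan blocks for λ = -2.
Step 2 — from the minimal polynomial, the factor (x + 2)^3 tells us the largest block for λ = -2 has size 3.
Step 3 — with total size 3, 1 blocks, and largest block 3, the block sizes (in nonincreasing order) are [3].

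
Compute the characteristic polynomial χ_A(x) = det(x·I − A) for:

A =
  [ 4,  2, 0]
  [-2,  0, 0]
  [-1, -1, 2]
x^3 - 6*x^2 + 12*x - 8

Expanding det(x·I − A) (e.g. by cofactor expansion or by noting that A is similar to its Jordan form J, which has the same characteristic polynomial as A) gives
  χ_A(x) = x^3 - 6*x^2 + 12*x - 8
which factors as (x - 2)^3. The eigenvalues (with algebraic multiplicities) are λ = 2 with multiplicity 3.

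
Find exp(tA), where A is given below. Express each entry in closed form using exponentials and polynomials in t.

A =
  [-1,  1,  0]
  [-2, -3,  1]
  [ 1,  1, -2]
e^{tA} =
  [-t^2*exp(-2*t)/2 + t*exp(-2*t) + exp(-2*t), t*exp(-2*t), t^2*exp(-2*t)/2]
  [t^2*exp(-2*t)/2 - 2*t*exp(-2*t), -t*exp(-2*t) + exp(-2*t), -t^2*exp(-2*t)/2 + t*exp(-2*t)]
  [-t^2*exp(-2*t)/2 + t*exp(-2*t), t*exp(-2*t), t^2*exp(-2*t)/2 + exp(-2*t)]

Strategy: write A = P · J · P⁻¹ where J is a Jordan canonical form, so e^{tA} = P · e^{tJ} · P⁻¹, and e^{tJ} can be computed block-by-block.

A has Jordan form
J =
  [-2,  1,  0]
  [ 0, -2,  1]
  [ 0,  0, -2]
(up to reordering of blocks).

Per-block formulas:
  For a 3×3 Jordan block J_3(-2): exp(t · J_3(-2)) = e^(-2t)·(I + t·N + (t^2/2)·N^2), where N is the 3×3 nilpotent shift.

After assembling e^{tJ} and conjugating by P, we get:

e^{tA} =
  [-t^2*exp(-2*t)/2 + t*exp(-2*t) + exp(-2*t), t*exp(-2*t), t^2*exp(-2*t)/2]
  [t^2*exp(-2*t)/2 - 2*t*exp(-2*t), -t*exp(-2*t) + exp(-2*t), -t^2*exp(-2*t)/2 + t*exp(-2*t)]
  [-t^2*exp(-2*t)/2 + t*exp(-2*t), t*exp(-2*t), t^2*exp(-2*t)/2 + exp(-2*t)]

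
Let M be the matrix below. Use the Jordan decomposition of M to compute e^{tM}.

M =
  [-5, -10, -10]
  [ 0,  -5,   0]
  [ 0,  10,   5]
e^{tM} =
  [exp(-5*t), -exp(5*t) + exp(-5*t), -exp(5*t) + exp(-5*t)]
  [0, exp(-5*t), 0]
  [0, exp(5*t) - exp(-5*t), exp(5*t)]

Strategy: write M = P · J · P⁻¹ where J is a Jordan canonical form, so e^{tM} = P · e^{tJ} · P⁻¹, and e^{tJ} can be computed block-by-block.

M has Jordan form
J =
  [-5,  0, 0]
  [ 0, -5, 0]
  [ 0,  0, 5]
(up to reordering of blocks).

Per-block formulas:
  For a 1×1 block at λ = 5: exp(t · [5]) = [e^(5t)].
  For a 1×1 block at λ = -5: exp(t · [-5]) = [e^(-5t)].

After assembling e^{tJ} and conjugating by P, we get:

e^{tM} =
  [exp(-5*t), -exp(5*t) + exp(-5*t), -exp(5*t) + exp(-5*t)]
  [0, exp(-5*t), 0]
  [0, exp(5*t) - exp(-5*t), exp(5*t)]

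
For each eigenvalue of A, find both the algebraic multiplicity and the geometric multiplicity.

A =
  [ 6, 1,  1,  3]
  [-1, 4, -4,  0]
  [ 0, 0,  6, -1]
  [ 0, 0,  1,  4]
λ = 5: alg = 4, geom = 2

Step 1 — factor the characteristic polynomial to read off the algebraic multiplicities:
  χ_A(x) = (x - 5)^4

Step 2 — compute geometric multiplicities via the rank-nullity identity g(λ) = n − rank(A − λI):
  rank(A − (5)·I) = 2, so dim ker(A − (5)·I) = n − 2 = 2

Summary:
  λ = 5: algebraic multiplicity = 4, geometric multiplicity = 2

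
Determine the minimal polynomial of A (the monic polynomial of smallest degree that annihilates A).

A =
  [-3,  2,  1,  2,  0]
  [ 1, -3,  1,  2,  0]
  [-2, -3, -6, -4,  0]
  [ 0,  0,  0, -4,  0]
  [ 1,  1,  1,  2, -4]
x^3 + 12*x^2 + 48*x + 64

The characteristic polynomial is χ_A(x) = (x + 4)^5, so the eigenvalues are known. The minimal polynomial is
  m_A(x) = Π_λ (x − λ)^{k_λ}
where k_λ is the size of the *largest* Jordan block for λ (equivalently, the smallest k with (A − λI)^k v = 0 for every generalised eigenvector v of λ).

  λ = -4: largest Jordan block has size 3, contributing (x + 4)^3

So m_A(x) = (x + 4)^3 = x^3 + 12*x^2 + 48*x + 64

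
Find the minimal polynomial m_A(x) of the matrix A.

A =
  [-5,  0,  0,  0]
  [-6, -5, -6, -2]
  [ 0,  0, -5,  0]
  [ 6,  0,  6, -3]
x^2 + 8*x + 15

The characteristic polynomial is χ_A(x) = (x + 3)*(x + 5)^3, so the eigenvalues are known. The minimal polynomial is
  m_A(x) = Π_λ (x − λ)^{k_λ}
where k_λ is the size of the *largest* Jordan block for λ (equivalently, the smallest k with (A − λI)^k v = 0 for every generalised eigenvector v of λ).

  λ = -5: largest Jordan block has size 1, contributing (x + 5)
  λ = -3: largest Jordan block has size 1, contributing (x + 3)

So m_A(x) = (x + 3)*(x + 5) = x^2 + 8*x + 15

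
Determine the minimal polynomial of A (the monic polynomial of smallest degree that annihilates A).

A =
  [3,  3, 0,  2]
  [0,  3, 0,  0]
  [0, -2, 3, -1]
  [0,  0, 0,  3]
x^2 - 6*x + 9

The characteristic polynomial is χ_A(x) = (x - 3)^4, so the eigenvalues are known. The minimal polynomial is
  m_A(x) = Π_λ (x − λ)^{k_λ}
where k_λ is the size of the *largest* Jordan block for λ (equivalently, the smallest k with (A − λI)^k v = 0 for every generalised eigenvector v of λ).

  λ = 3: largest Jordan block has size 2, contributing (x − 3)^2

So m_A(x) = (x - 3)^2 = x^2 - 6*x + 9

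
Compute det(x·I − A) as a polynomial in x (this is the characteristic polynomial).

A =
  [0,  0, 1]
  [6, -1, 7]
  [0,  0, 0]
x^3 + x^2

Expanding det(x·I − A) (e.g. by cofactor expansion or by noting that A is similar to its Jordan form J, which has the same characteristic polynomial as A) gives
  χ_A(x) = x^3 + x^2
which factors as x^2*(x + 1). The eigenvalues (with algebraic multiplicities) are λ = -1 with multiplicity 1, λ = 0 with multiplicity 2.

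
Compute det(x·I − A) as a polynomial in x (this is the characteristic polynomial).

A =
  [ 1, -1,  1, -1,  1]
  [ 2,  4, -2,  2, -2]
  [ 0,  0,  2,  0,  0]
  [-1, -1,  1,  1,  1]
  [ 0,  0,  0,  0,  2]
x^5 - 10*x^4 + 40*x^3 - 80*x^2 + 80*x - 32

Expanding det(x·I − A) (e.g. by cofactor expansion or by noting that A is similar to its Jordan form J, which has the same characteristic polynomial as A) gives
  χ_A(x) = x^5 - 10*x^4 + 40*x^3 - 80*x^2 + 80*x - 32
which factors as (x - 2)^5. The eigenvalues (with algebraic multiplicities) are λ = 2 with multiplicity 5.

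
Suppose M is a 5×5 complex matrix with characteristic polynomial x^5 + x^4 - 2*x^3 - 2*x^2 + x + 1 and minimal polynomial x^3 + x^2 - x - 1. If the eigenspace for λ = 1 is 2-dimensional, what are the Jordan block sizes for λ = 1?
Block sizes for λ = 1: [1, 1]

Step 1 — from the characteristic polynomial, algebraic multiplicity of λ = 1 is 2. From dim ker(M − (1)·I) = 2, there are exactly 2 Jordan blocks for λ = 1.
Step 2 — from the minimal polynomial, the factor (x − 1) tells us the largest block for λ = 1 has size 1.
Step 3 — with total size 2, 2 blocks, and largest block 1, the block sizes (in nonincreasing order) are [1, 1].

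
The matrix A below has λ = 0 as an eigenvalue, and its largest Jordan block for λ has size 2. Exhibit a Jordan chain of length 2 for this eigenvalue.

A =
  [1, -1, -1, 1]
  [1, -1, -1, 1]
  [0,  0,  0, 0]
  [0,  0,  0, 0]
A Jordan chain for λ = 0 of length 2:
v_1 = (1, 1, 0, 0)ᵀ
v_2 = (1, 0, 0, 0)ᵀ

Let N = A − (0)·I. We want v_2 with N^2 v_2 = 0 but N^1 v_2 ≠ 0; then v_{j-1} := N · v_j for j = 2, …, 2.

Pick v_2 = (1, 0, 0, 0)ᵀ.
Then v_1 = N · v_2 = (1, 1, 0, 0)ᵀ.

Sanity check: (A − (0)·I) v_1 = (0, 0, 0, 0)ᵀ = 0. ✓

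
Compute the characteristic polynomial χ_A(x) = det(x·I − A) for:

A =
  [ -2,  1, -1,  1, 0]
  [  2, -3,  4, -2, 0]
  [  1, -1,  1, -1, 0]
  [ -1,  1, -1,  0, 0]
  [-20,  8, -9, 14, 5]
x^5 - x^4 - 14*x^3 - 26*x^2 - 19*x - 5

Expanding det(x·I − A) (e.g. by cofactor expansion or by noting that A is similar to its Jordan form J, which has the same characteristic polynomial as A) gives
  χ_A(x) = x^5 - x^4 - 14*x^3 - 26*x^2 - 19*x - 5
which factors as (x - 5)*(x + 1)^4. The eigenvalues (with algebraic multiplicities) are λ = -1 with multiplicity 4, λ = 5 with multiplicity 1.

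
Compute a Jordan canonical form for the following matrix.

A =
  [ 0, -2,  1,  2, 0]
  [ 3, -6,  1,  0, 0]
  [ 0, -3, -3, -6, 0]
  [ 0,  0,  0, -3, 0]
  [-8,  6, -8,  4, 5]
J_3(-3) ⊕ J_1(-3) ⊕ J_1(5)

The characteristic polynomial is
  det(x·I − A) = x^5 + 7*x^4 - 6*x^3 - 162*x^2 - 459*x - 405 = (x - 5)*(x + 3)^4

Eigenvalues and multiplicities (the geometric multiplicity of λ is n − rank(A − λI), which equals the number of Jordan blocks for λ):
  λ = -3: algebraic multiplicity = 4, geometric multiplicity = 2
  λ = 5: algebraic multiplicity = 1, geometric multiplicity = 1

Determining the block sizes for each eigenvalue:
  λ = -3: with am = 4 and gm = 2, the partition is not yet determined (e.g. several partitions of 4 into 2 parts exist). Let N = A − (-3)·I. Computing rank(N^1) = 3, rank(N^2) = 2, rank(N^3) = 1; the number of blocks of size ≥ j is rank(N^{j−1}) − rank(N^j), giving [2, 1, 1]. So we have 1 block(s) of size 3, 1 block(s) of size 1 → block sizes [3, 1]
  λ = 5: one block (gm = 1), so the single block has size am = 1 → block sizes [1]

Assembling the blocks gives a Jordan form
J =
  [-3,  1,  0,  0, 0]
  [ 0, -3,  1,  0, 0]
  [ 0,  0, -3,  0, 0]
  [ 0,  0,  0, -3, 0]
  [ 0,  0,  0,  0, 5]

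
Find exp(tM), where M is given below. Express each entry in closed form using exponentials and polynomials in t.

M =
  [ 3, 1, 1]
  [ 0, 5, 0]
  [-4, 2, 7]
e^{tM} =
  [-2*t*exp(5*t) + exp(5*t), t*exp(5*t), t*exp(5*t)]
  [0, exp(5*t), 0]
  [-4*t*exp(5*t), 2*t*exp(5*t), 2*t*exp(5*t) + exp(5*t)]

Strategy: write M = P · J · P⁻¹ where J is a Jordan canonical form, so e^{tM} = P · e^{tJ} · P⁻¹, and e^{tJ} can be computed block-by-block.

M has Jordan form
J =
  [5, 1, 0]
  [0, 5, 0]
  [0, 0, 5]
(up to reordering of blocks).

Per-block formulas:
  For a 2×2 Jordan block J_2(5): exp(t · J_2(5)) = e^(5t)·(I + t·N), where N is the 2×2 nilpotent shift.
  For a 1×1 block at λ = 5: exp(t · [5]) = [e^(5t)].

After assembling e^{tJ} and conjugating by P, we get:

e^{tM} =
  [-2*t*exp(5*t) + exp(5*t), t*exp(5*t), t*exp(5*t)]
  [0, exp(5*t), 0]
  [-4*t*exp(5*t), 2*t*exp(5*t), 2*t*exp(5*t) + exp(5*t)]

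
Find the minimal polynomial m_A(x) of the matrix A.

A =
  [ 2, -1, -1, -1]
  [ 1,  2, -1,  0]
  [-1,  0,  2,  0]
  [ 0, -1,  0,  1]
x^4 - 7*x^3 + 18*x^2 - 20*x + 8

The characteristic polynomial is χ_A(x) = (x - 2)^3*(x - 1), so the eigenvalues are known. The minimal polynomial is
  m_A(x) = Π_λ (x − λ)^{k_λ}
where k_λ is the size of the *largest* Jordan block for λ (equivalently, the smallest k with (A − λI)^k v = 0 for every generalised eigenvector v of λ).

  λ = 1: largest Jordan block has size 1, contributing (x − 1)
  λ = 2: largest Jordan block has size 3, contributing (x − 2)^3

So m_A(x) = (x - 2)^3*(x - 1) = x^4 - 7*x^3 + 18*x^2 - 20*x + 8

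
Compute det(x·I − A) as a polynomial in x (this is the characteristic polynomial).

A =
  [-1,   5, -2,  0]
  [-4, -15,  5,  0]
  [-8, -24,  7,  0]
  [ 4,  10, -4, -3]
x^4 + 12*x^3 + 54*x^2 + 108*x + 81

Expanding det(x·I − A) (e.g. by cofactor expansion or by noting that A is similar to its Jordan form J, which has the same characteristic polynomial as A) gives
  χ_A(x) = x^4 + 12*x^3 + 54*x^2 + 108*x + 81
which factors as (x + 3)^4. The eigenvalues (with algebraic multiplicities) are λ = -3 with multiplicity 4.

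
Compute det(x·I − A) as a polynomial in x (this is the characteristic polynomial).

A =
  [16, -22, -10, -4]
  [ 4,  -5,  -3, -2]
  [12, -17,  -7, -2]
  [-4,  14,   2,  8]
x^4 - 12*x^3 + 48*x^2 - 64*x

Expanding det(x·I − A) (e.g. by cofactor expansion or by noting that A is similar to its Jordan form J, which has the same characteristic polynomial as A) gives
  χ_A(x) = x^4 - 12*x^3 + 48*x^2 - 64*x
which factors as x*(x - 4)^3. The eigenvalues (with algebraic multiplicities) are λ = 0 with multiplicity 1, λ = 4 with multiplicity 3.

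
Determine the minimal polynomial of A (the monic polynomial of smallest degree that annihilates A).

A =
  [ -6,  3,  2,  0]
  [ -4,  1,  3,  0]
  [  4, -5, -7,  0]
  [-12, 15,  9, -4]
x^3 + 12*x^2 + 48*x + 64

The characteristic polynomial is χ_A(x) = (x + 4)^4, so the eigenvalues are known. The minimal polynomial is
  m_A(x) = Π_λ (x − λ)^{k_λ}
where k_λ is the size of the *largest* Jordan block for λ (equivalently, the smallest k with (A − λI)^k v = 0 for every generalised eigenvector v of λ).

  λ = -4: largest Jordan block has size 3, contributing (x + 4)^3

So m_A(x) = (x + 4)^3 = x^3 + 12*x^2 + 48*x + 64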